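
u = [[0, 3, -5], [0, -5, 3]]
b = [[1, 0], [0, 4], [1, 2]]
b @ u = [[0, 3, -5], [0, -20, 12], [0, -7, 1]]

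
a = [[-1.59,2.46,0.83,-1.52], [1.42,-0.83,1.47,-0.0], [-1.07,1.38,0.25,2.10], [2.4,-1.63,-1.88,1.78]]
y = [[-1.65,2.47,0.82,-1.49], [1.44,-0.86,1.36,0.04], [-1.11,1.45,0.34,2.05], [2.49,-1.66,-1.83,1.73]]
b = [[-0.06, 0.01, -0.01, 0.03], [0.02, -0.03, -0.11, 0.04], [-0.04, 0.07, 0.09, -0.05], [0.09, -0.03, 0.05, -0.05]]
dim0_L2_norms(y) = [3.5, 3.42, 2.45, 3.07]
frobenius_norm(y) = 6.27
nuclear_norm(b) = 0.35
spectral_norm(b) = 0.18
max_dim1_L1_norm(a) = 7.69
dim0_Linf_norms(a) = [2.4, 2.46, 1.88, 2.1]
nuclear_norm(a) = 10.80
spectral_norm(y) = 5.24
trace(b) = -0.05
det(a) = -25.22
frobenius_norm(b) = 0.23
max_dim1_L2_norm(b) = 0.13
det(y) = -24.17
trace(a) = -0.39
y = a + b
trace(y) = -0.44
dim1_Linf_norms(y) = [2.47, 1.44, 2.05, 2.49]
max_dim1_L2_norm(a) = 3.89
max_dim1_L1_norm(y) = 7.71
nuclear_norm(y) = 10.75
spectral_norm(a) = 5.16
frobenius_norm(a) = 6.25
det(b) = 0.00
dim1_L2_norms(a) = [3.4, 2.21, 2.74, 3.89]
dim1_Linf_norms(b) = [0.06, 0.11, 0.09, 0.09]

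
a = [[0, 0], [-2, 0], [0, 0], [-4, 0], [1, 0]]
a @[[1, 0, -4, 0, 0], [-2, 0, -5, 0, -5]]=[[0, 0, 0, 0, 0], [-2, 0, 8, 0, 0], [0, 0, 0, 0, 0], [-4, 0, 16, 0, 0], [1, 0, -4, 0, 0]]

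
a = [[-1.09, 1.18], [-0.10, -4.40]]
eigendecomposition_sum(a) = [[-1.14, -0.41], [0.03, 0.01]] + [[0.05, 1.59], [-0.13, -4.41]]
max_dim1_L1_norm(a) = 4.5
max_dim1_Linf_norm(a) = 4.4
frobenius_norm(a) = 4.69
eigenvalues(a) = [-1.13, -4.36]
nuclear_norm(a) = 5.64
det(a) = 4.91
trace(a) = -5.49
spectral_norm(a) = 4.56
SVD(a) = [[-0.27, 0.96], [0.96, 0.27]] @ diag([4.559490152642796, 1.0777520809320584]) @ [[0.04, -1.0], [-1.0, -0.04]]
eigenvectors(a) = [[1.0, -0.34], [-0.03, 0.94]]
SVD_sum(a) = [[-0.05,1.22], [0.19,-4.39]] + [[-1.04, -0.04],[-0.29, -0.01]]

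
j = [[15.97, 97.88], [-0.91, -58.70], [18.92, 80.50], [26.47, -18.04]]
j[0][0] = 15.97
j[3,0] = 26.47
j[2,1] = 80.5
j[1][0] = -0.91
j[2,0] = 18.92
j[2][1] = 80.5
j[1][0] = -0.91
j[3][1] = -18.04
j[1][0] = -0.91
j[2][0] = 18.92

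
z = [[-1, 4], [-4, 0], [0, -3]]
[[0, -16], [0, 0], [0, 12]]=z @ [[0, 0], [0, -4]]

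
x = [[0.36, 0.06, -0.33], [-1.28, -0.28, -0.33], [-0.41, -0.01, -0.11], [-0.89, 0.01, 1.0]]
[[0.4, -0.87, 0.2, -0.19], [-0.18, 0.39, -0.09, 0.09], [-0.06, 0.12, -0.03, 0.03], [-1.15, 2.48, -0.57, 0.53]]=x @ [[0.36, -0.78, 0.18, -0.17], [-0.03, 0.07, -0.02, 0.01], [-0.83, 1.79, -0.41, 0.38]]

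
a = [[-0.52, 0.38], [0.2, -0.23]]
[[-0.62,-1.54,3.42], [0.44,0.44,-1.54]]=a @ [[-0.58, 4.27, -4.64], [-2.42, 1.8, 2.65]]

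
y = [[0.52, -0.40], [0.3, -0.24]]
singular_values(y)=[0.76, 0.01]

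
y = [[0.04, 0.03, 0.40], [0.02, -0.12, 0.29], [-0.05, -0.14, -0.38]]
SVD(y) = [[-0.64,-0.03,0.77], [-0.44,-0.8,-0.4], [0.63,-0.6,0.5]] @ diag([0.6288285245959663, 0.18019052072542674, 0.002462294693944771]) @ [[-0.1, -0.09, -0.99], [0.07, 0.99, -0.09], [-0.99, 0.08, 0.1]]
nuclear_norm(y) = 0.81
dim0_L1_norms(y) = [0.11, 0.29, 1.07]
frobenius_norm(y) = 0.65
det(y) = -0.00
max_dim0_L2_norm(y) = 0.62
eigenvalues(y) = [(-0+0j), (-0.23+0.18j), (-0.23-0.18j)]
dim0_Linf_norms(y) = [0.05, 0.14, 0.4]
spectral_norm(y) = 0.63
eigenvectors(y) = [[(-0.99+0j), (0.52-0.27j), 0.52+0.27j],[(0.08+0j), (0.64+0j), 0.64-0.00j],[(0.1+0j), (-0.28+0.41j), -0.28-0.41j]]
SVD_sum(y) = [[0.04, 0.03, 0.4], [0.03, 0.02, 0.28], [-0.04, -0.03, -0.39]] + [[-0.0,-0.00,0.0], [-0.01,-0.14,0.01], [-0.01,-0.11,0.01]] + [[-0.0, 0.00, 0.00],[0.00, -0.0, -0.0],[-0.0, 0.0, 0.00]]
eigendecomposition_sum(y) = [[-0.00+0.00j, 0.00-0.00j, -0.00+0.00j], [-0j, (-0+0j), 0.00-0.00j], [-0j, -0.00+0.00j, -0j]] + [[(0.02+0.02j), (0.01+0.15j), 0.20+0.10j], [(0.01+0.03j), -0.06+0.15j, (0.14+0.2j)], [(-0.03-0.01j), (-0.07-0.1j), -0.19+0.01j]] + [[0.02-0.02j, (0.01-0.15j), (0.2-0.1j)], [(0.01-0.03j), -0.06-0.15j, 0.14-0.20j], [-0.03+0.01j, (-0.07+0.1j), -0.19-0.01j]]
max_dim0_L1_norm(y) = 1.07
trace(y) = -0.46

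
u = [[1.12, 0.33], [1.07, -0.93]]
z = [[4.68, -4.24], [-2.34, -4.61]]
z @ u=[[0.70, 5.49], [-7.55, 3.52]]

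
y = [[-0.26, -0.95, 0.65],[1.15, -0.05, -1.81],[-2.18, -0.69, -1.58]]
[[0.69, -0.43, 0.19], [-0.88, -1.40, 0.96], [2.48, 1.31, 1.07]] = y @ [[-0.91, -0.96, 0.04], [-0.53, 0.81, -0.55], [-0.08, 0.14, -0.49]]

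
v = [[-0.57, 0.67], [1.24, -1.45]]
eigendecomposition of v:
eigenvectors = [[0.76, -0.42], [0.65, 0.91]]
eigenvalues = [0.0, -2.02]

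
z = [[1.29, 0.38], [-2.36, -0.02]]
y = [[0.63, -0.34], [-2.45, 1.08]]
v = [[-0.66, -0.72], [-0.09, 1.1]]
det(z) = 0.87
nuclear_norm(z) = 3.02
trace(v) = 0.44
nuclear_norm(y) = 2.83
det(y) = -0.15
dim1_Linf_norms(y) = [0.63, 2.45]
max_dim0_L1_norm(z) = 3.65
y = z + v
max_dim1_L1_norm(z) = 2.38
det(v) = -0.79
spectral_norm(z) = 2.70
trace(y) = 1.71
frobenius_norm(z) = 2.72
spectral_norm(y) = 2.77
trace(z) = 1.27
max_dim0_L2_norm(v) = 1.31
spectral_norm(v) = 1.35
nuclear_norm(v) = 1.94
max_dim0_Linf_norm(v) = 1.1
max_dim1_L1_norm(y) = 3.53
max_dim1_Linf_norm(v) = 1.1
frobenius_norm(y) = 2.77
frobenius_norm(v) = 1.47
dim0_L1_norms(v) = [0.75, 1.82]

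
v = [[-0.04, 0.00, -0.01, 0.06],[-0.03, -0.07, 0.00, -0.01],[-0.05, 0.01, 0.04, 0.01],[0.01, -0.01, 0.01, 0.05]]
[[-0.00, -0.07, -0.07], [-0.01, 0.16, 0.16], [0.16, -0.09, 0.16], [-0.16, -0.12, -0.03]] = v @ [[-3.22, -0.8, -1.04], [1.77, -1.68, -1.6], [-0.01, -2.27, 3.35], [-2.23, -2.09, -1.37]]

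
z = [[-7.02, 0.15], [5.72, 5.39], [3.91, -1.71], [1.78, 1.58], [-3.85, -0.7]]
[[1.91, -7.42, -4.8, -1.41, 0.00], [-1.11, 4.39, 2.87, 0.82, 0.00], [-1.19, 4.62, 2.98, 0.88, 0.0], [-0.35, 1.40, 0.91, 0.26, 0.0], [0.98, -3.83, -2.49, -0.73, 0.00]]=z@[[-0.27,1.05,0.68,0.2,0.00], [0.08,-0.30,-0.19,-0.06,-0.0]]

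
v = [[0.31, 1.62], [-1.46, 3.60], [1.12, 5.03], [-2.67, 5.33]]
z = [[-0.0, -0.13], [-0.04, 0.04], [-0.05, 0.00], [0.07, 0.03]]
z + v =[[0.31, 1.49], [-1.50, 3.64], [1.07, 5.03], [-2.60, 5.36]]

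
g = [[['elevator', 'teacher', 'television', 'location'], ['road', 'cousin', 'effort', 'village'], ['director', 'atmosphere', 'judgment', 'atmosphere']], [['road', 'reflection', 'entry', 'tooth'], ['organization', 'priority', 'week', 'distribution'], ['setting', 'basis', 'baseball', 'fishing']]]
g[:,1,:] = [['road', 'cousin', 'effort', 'village'], ['organization', 'priority', 'week', 'distribution']]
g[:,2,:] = [['director', 'atmosphere', 'judgment', 'atmosphere'], ['setting', 'basis', 'baseball', 'fishing']]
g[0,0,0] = 'elevator'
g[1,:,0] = ['road', 'organization', 'setting']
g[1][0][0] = 'road'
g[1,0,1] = 'reflection'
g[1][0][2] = 'entry'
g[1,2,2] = 'baseball'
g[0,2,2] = 'judgment'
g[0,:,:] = [['elevator', 'teacher', 'television', 'location'], ['road', 'cousin', 'effort', 'village'], ['director', 'atmosphere', 'judgment', 'atmosphere']]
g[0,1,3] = 'village'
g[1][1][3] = 'distribution'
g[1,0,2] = 'entry'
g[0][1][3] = 'village'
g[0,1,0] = 'road'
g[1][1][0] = 'organization'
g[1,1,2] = 'week'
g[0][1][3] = 'village'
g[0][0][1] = 'teacher'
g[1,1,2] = 'week'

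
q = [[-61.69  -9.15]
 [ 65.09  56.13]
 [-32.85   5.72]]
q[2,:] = [-32.85, 5.72]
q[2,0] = -32.85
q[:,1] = [-9.15, 56.13, 5.72]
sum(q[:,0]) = -29.449999999999996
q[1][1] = 56.13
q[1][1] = 56.13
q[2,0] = -32.85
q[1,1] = 56.13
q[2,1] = 5.72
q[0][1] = -9.15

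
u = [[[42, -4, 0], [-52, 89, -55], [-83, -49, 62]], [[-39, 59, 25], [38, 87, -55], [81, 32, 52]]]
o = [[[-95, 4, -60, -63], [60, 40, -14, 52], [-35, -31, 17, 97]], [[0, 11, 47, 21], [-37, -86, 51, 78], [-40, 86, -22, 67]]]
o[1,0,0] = 0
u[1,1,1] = 87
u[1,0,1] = 59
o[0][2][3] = 97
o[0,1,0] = 60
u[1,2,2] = 52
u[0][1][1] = 89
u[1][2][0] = 81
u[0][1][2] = -55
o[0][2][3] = 97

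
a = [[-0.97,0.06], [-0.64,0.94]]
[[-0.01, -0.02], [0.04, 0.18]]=a@ [[0.01, 0.03], [0.05, 0.21]]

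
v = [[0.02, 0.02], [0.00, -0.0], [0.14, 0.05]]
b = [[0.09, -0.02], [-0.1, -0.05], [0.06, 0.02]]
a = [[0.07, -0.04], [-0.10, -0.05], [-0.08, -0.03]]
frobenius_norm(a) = 0.16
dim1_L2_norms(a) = [0.08, 0.11, 0.09]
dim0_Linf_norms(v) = [0.14, 0.05]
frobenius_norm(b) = 0.16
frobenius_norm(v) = 0.15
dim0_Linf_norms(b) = [0.1, 0.05]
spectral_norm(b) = 0.15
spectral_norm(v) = 0.15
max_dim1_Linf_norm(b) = 0.1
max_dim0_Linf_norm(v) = 0.14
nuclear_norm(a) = 0.21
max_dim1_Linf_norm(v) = 0.14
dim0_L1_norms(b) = [0.25, 0.09]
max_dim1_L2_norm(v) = 0.15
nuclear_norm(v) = 0.16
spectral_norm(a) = 0.15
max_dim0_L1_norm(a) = 0.25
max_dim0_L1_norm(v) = 0.16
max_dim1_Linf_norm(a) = 0.1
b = v + a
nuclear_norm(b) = 0.20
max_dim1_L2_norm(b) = 0.11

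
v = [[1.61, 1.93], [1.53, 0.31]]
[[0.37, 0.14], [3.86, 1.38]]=v@[[2.99, 1.07], [-2.3, -0.82]]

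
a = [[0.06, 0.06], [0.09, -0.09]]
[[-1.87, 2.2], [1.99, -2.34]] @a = [[0.09, -0.31], [-0.09, 0.33]]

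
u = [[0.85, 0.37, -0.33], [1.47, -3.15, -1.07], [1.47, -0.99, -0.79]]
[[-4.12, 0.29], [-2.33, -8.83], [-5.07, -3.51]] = u @ [[-2.86, -1.00], [-1.69, 2.54], [3.22, -0.60]]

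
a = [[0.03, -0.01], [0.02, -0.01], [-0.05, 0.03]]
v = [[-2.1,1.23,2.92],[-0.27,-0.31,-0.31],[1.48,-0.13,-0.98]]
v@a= [[-0.18, 0.1], [0.0, -0.00], [0.09, -0.04]]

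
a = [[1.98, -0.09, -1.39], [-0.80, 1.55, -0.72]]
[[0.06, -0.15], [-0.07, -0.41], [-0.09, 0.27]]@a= [[0.24, -0.24, 0.02], [0.19, -0.63, 0.39], [-0.39, 0.43, -0.07]]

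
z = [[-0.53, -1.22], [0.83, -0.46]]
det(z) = 1.256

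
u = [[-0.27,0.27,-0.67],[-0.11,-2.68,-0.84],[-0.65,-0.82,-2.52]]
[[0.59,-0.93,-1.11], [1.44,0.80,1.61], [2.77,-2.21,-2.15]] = u@ [[0.56, 0.39, 0.84],[-0.19, -0.62, -0.93],[-1.18, 0.98, 0.94]]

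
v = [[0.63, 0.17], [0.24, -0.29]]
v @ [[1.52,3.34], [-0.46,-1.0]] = [[0.88,1.93],  [0.5,1.09]]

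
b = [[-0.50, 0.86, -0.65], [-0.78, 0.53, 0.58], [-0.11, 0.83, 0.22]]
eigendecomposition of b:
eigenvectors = [[0.09+0.00j, (0.79+0j), 0.79-0.00j], [(0.7+0j), 0.25+0.40j, 0.25-0.40j], [(0.71+0j), 0.19-0.33j, (0.19+0.33j)]]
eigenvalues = [(1.02+0j), (-0.39+0.7j), (-0.39-0.7j)]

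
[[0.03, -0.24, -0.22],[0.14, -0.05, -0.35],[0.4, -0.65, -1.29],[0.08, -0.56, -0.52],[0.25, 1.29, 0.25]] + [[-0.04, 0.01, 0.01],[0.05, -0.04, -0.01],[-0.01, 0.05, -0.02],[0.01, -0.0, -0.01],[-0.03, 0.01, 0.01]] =[[-0.01, -0.23, -0.21],[0.19, -0.09, -0.36],[0.39, -0.6, -1.31],[0.09, -0.56, -0.53],[0.22, 1.3, 0.26]]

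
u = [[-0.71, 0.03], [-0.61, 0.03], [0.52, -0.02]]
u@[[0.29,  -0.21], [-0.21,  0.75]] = [[-0.21, 0.17],  [-0.18, 0.15],  [0.16, -0.12]]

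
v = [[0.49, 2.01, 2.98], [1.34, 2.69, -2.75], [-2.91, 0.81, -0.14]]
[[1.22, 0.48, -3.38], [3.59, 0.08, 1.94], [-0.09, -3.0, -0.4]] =v@[[0.3, 0.95, 0.1], [0.92, -0.26, -0.30], [-0.26, 0.18, -0.95]]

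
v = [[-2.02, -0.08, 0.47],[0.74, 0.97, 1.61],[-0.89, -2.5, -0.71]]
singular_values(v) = [3.3, 1.95, 1.11]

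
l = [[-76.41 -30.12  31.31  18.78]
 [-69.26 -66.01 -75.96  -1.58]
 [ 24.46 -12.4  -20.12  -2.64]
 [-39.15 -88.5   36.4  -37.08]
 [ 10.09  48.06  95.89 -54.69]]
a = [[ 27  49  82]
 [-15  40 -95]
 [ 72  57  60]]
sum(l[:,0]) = -150.27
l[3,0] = -39.15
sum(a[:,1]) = 146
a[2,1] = 57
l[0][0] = -76.41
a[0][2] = 82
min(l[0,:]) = -76.41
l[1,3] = -1.58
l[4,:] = [10.09, 48.06, 95.89, -54.69]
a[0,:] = [27, 49, 82]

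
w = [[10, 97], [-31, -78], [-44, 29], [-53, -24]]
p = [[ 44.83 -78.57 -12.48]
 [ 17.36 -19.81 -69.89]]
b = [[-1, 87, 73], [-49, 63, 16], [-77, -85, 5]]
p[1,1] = -19.81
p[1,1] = -19.81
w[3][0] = -53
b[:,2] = [73, 16, 5]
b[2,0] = -77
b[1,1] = 63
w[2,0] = -44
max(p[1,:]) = 17.36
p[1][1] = -19.81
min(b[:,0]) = -77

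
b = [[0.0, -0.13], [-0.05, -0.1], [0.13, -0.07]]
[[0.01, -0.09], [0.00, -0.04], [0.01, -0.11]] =b @ [[0.03, -0.50], [-0.04, 0.68]]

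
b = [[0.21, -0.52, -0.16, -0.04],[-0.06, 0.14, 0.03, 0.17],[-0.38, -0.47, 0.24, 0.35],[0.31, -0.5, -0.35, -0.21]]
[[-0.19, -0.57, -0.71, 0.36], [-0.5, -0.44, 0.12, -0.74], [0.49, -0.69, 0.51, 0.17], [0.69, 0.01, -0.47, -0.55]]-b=[[-0.4, -0.05, -0.55, 0.40], [-0.44, -0.58, 0.09, -0.91], [0.87, -0.22, 0.27, -0.18], [0.38, 0.51, -0.12, -0.34]]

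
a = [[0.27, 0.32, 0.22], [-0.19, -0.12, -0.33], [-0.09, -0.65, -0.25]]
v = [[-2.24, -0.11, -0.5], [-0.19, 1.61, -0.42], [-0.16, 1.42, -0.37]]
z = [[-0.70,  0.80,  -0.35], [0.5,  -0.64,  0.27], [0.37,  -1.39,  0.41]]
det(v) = 0.00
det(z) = -0.00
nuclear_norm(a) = 1.30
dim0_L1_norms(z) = [1.57, 2.83, 1.03]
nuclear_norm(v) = 4.52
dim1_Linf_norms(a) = [0.32, 0.33, 0.65]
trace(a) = -0.10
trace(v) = -1.00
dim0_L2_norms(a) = [0.34, 0.73, 0.47]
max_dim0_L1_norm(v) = 3.14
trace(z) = -0.93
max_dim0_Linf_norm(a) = 0.65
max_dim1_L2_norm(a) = 0.7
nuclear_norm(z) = 2.44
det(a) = -0.03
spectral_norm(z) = 2.01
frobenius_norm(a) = 0.94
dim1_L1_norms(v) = [2.85, 2.22, 1.95]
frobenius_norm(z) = 2.05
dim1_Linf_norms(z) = [0.8, 0.64, 1.39]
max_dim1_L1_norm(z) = 2.17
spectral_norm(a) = 0.88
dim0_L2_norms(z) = [0.94, 1.73, 0.6]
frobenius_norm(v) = 3.20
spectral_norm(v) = 2.40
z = a @ v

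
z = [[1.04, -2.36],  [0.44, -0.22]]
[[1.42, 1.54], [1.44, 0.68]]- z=[[0.38,3.9], [1.00,0.9]]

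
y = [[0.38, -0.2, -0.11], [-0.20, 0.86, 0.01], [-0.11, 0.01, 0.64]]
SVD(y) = [[0.36,-0.2,-0.91], [-0.92,-0.25,-0.31], [-0.16,0.95,-0.27]] @ diag([0.9401299248654625, 0.6603002724524218, 0.27956980268211534]) @ [[0.36, -0.92, -0.16], [-0.20, -0.25, 0.95], [-0.91, -0.31, -0.27]]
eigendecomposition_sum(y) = [[0.23,0.08,0.07], [0.08,0.03,0.02], [0.07,0.02,0.02]] + [[0.12, -0.31, -0.06], [-0.31, 0.79, 0.14], [-0.06, 0.14, 0.02]] + [[0.03,0.03,-0.12], [0.03,0.04,-0.15], [-0.12,-0.15,0.59]]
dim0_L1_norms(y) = [0.69, 1.07, 0.76]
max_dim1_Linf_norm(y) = 0.86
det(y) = 0.17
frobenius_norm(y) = 1.18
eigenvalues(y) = [0.28, 0.94, 0.66]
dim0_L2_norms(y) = [0.44, 0.88, 0.65]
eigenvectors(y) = [[-0.91, -0.36, -0.20], [-0.31, 0.92, -0.25], [-0.27, 0.16, 0.95]]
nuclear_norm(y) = 1.88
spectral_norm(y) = 0.94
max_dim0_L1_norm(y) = 1.07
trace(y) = 1.88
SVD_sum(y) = [[0.12, -0.31, -0.06], [-0.31, 0.79, 0.14], [-0.06, 0.14, 0.02]] + [[0.03, 0.03, -0.12], [0.03, 0.04, -0.15], [-0.12, -0.15, 0.59]] + [[0.23, 0.08, 0.07], [0.08, 0.03, 0.02], [0.07, 0.02, 0.02]]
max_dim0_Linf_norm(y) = 0.86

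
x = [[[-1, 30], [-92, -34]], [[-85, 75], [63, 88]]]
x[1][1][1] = 88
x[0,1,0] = -92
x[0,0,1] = 30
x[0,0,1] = 30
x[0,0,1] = 30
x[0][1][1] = -34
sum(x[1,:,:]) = 141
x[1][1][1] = 88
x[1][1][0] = 63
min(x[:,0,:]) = -85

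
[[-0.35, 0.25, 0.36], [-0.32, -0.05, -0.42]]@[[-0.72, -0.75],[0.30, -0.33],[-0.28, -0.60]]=[[0.23, -0.04],[0.33, 0.51]]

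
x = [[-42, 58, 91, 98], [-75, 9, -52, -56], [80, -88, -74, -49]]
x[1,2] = -52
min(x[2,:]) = -88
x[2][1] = -88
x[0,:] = [-42, 58, 91, 98]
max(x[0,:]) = 98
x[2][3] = -49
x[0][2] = 91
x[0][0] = -42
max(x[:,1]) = 58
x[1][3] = -56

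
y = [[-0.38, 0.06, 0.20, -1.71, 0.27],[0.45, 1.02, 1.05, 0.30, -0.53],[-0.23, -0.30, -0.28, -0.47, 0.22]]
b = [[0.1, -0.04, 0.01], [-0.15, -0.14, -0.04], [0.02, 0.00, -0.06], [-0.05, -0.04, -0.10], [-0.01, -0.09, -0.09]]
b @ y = [[-0.06, -0.04, -0.02, -0.19, 0.05],[0.00, -0.14, -0.17, 0.23, 0.02],[0.01, 0.02, 0.02, -0.01, -0.01],[0.02, -0.01, -0.02, 0.12, -0.01],[-0.02, -0.07, -0.07, 0.03, 0.03]]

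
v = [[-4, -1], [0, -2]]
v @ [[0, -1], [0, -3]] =[[0, 7], [0, 6]]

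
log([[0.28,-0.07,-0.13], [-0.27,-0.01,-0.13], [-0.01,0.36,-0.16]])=[[-0.96,0.46,-0.58],[-0.48,-0.86,-1.37],[1.17,2.58,-1.72]]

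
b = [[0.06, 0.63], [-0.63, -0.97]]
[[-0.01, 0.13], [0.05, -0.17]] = b@ [[-0.07, -0.05],  [-0.01, 0.21]]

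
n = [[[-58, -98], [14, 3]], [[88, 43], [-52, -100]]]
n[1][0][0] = 88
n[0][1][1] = 3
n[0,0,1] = -98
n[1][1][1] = -100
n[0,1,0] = 14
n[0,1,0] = 14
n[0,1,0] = 14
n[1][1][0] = -52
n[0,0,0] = -58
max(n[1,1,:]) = -52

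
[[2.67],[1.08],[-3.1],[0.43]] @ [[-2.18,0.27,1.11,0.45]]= [[-5.82,0.72,2.96,1.20], [-2.35,0.29,1.20,0.49], [6.76,-0.84,-3.44,-1.40], [-0.94,0.12,0.48,0.19]]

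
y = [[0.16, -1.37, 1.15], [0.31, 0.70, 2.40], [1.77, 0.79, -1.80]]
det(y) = -8.232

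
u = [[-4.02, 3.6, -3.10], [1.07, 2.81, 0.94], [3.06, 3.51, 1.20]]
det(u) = 20.45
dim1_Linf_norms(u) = [4.02, 2.81, 3.51]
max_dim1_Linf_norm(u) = 4.02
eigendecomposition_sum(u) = [[-0.02+0.00j,(-0.11+0j),-0.01+0.00j], [0.63+0.00j,(3.4+0j),0.45+0.00j], [0.78+0.00j,4.23+0.00j,0.56+0.00j]] + [[(-2-1.19j), 1.85+3.31j, -1.54-2.69j], [(0.22+0.02j), -0.30-0.20j, 0.24+0.16j], [1.14+1.54j, (-0.36-3.09j), 0.32+2.53j]] + [[(-2+1.19j), 1.85-3.31j, (-1.54+2.69j)], [0.22-0.02j, (-0.3+0.2j), 0.24-0.16j], [1.14-1.54j, -0.36+3.09j, (0.32-2.53j)]]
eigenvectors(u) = [[(0.02+0j), -0.77+0.00j, -0.77-0.00j], [-0.63+0.00j, 0.07-0.03j, 0.07+0.03j], [(-0.78+0j), 0.58+0.24j, 0.58-0.24j]]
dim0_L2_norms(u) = [5.16, 5.76, 3.45]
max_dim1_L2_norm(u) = 6.22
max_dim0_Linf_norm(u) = 4.02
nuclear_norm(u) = 12.51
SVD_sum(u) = [[-4.47, 2.73, -3.21],[0.02, -0.01, 0.01],[0.94, -0.57, 0.68]] + [[0.42, 0.88, 0.17],[1.31, 2.77, 0.53],[1.95, 4.12, 0.78]] + [[0.03, -0.01, -0.05], [-0.26, 0.05, 0.4], [0.17, -0.03, -0.26]]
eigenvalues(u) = [(3.94+0j), (-1.98+1.13j), (-1.98-1.13j)]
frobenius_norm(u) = 8.47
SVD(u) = [[-0.98, 0.17, -0.11], [0.0, 0.55, 0.83], [0.21, 0.82, -0.54]] @ diag([6.279589456616828, 5.658097110738568, 0.5756677355894229]) @ [[0.73, -0.44, 0.52], [0.42, 0.89, 0.17], [-0.54, 0.1, 0.84]]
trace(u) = -0.01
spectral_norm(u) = 6.28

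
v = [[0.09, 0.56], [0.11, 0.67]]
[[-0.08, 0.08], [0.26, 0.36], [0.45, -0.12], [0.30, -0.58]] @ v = [[0.0, 0.01], [0.06, 0.39], [0.03, 0.17], [-0.04, -0.22]]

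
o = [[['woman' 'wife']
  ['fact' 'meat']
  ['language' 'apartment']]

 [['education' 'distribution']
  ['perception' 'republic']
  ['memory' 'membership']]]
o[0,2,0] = 'language'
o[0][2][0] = 'language'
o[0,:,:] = [['woman', 'wife'], ['fact', 'meat'], ['language', 'apartment']]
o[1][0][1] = 'distribution'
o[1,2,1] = 'membership'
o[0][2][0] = 'language'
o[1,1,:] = ['perception', 'republic']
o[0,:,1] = ['wife', 'meat', 'apartment']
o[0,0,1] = 'wife'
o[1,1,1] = 'republic'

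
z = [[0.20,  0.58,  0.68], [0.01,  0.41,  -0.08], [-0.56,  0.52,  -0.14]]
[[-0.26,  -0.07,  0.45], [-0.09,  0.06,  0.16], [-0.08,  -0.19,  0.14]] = z@[[-0.06, 0.49, 0.08], [-0.25, 0.08, 0.43], [-0.15, -0.32, 0.27]]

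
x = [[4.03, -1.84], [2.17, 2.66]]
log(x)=[[1.53, -0.50], [0.59, 1.16]]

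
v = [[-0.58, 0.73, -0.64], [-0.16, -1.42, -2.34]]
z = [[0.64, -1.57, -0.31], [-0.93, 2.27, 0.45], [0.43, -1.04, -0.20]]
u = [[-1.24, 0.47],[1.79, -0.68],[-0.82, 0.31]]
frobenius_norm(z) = 3.24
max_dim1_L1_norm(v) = 3.92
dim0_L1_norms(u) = [3.85, 1.46]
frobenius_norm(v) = 2.97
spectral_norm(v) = 2.75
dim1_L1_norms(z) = [2.52, 3.65, 1.67]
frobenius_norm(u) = 2.49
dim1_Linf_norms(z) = [1.57, 2.27, 1.04]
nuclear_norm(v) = 3.86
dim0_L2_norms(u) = [2.33, 0.88]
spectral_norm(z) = 3.24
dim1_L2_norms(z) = [1.72, 2.49, 1.14]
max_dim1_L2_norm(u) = 1.91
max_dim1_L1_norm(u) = 2.47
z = u @ v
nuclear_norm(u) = 2.49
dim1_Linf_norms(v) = [0.73, 2.34]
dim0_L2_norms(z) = [1.21, 2.95, 0.58]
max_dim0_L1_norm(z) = 4.88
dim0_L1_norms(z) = [2.0, 4.88, 0.96]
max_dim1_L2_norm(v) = 2.74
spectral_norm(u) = 2.49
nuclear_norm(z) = 3.25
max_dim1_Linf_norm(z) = 2.27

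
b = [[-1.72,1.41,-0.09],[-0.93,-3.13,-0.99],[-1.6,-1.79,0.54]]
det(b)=9.198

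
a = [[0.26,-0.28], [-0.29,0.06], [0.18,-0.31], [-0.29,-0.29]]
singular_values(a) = [0.57, 0.45]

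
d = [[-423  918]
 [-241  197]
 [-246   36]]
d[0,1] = 918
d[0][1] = 918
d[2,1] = 36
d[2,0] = -246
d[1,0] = -241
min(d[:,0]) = -423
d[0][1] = 918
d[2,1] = 36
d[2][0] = -246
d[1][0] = -241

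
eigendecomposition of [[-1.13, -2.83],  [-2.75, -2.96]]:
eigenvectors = [[0.81, 0.59], [-0.58, 0.81]]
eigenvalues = [0.89, -4.98]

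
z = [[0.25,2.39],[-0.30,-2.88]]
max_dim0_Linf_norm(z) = 2.88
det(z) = -0.00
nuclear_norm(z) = 3.76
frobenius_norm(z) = 3.76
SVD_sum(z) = [[0.25, 2.39], [-0.3, -2.88]] + [[0.0,-0.0], [0.00,-0.0]]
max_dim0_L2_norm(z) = 3.74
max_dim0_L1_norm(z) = 5.27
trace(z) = -2.63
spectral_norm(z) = 3.76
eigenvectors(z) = [[0.99, -0.64], [-0.10, 0.77]]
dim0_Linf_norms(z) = [0.3, 2.88]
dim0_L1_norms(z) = [0.55, 5.27]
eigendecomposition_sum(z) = [[0.0, 0.0],[-0.00, -0.00]] + [[0.25, 2.39], [-0.3, -2.88]]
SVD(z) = [[-0.64, 0.77], [0.77, 0.64]] @ diag([3.7628445841360305, 0.0007972691757315406]) @ [[-0.10, -0.99], [0.99, -0.10]]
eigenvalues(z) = [0.0, -2.63]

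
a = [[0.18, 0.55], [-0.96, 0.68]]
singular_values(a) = [1.19, 0.55]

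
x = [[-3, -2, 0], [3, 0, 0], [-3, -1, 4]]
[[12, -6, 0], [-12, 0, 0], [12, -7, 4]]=x @ [[-4, 0, 0], [0, 3, 0], [0, -1, 1]]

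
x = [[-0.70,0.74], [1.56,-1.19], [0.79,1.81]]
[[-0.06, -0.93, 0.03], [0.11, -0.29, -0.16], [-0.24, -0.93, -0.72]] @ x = [[-1.39, 1.12],[-0.66, 0.14],[-1.85, -0.37]]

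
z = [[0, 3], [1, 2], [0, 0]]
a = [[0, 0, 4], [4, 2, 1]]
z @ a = [[12, 6, 3], [8, 4, 6], [0, 0, 0]]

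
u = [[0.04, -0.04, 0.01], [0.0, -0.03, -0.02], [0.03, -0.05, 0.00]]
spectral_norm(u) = 0.08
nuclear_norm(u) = 0.12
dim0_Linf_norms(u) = [0.04, 0.05, 0.02]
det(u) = -0.00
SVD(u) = [[-0.66, 0.48, -0.58], [-0.29, -0.88, -0.38], [-0.69, -0.08, 0.72]] @ diag([0.08422019886771921, 0.02998793374821879, 0.0027716298804616327]) @ [[-0.56, 0.83, -0.01], [0.55, 0.38, 0.74], [-0.62, -0.41, 0.67]]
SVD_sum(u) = [[0.03, -0.05, 0.00], [0.01, -0.02, 0.0], [0.03, -0.05, 0.0]] + [[0.01, 0.01, 0.01], [-0.01, -0.01, -0.02], [-0.0, -0.0, -0.00]] + [[0.00, 0.00, -0.0], [0.00, 0.0, -0.0], [-0.00, -0.00, 0.00]]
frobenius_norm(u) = 0.09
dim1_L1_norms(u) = [0.09, 0.05, 0.08]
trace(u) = 0.01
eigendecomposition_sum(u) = [[0.04, -0.03, 0.02],[-0.01, 0.0, -0.0],[0.03, -0.02, 0.01]] + [[0.0, 0.00, -0.00], [0.00, 0.00, -0.00], [-0.0, -0.0, 0.00]] + [[0.00, -0.01, -0.01], [0.01, -0.04, -0.02], [0.00, -0.03, -0.01]]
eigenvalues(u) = [0.05, 0.0, -0.05]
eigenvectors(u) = [[-0.81, -0.62, -0.27], [0.14, -0.41, -0.74], [-0.58, 0.67, -0.62]]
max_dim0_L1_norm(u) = 0.12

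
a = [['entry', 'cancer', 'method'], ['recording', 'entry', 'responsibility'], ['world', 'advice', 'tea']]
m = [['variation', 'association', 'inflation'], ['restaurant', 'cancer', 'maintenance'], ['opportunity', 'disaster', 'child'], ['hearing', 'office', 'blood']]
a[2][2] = 'tea'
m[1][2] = 'maintenance'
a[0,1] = 'cancer'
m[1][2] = 'maintenance'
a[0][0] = 'entry'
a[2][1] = 'advice'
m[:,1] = ['association', 'cancer', 'disaster', 'office']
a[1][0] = 'recording'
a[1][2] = 'responsibility'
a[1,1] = 'entry'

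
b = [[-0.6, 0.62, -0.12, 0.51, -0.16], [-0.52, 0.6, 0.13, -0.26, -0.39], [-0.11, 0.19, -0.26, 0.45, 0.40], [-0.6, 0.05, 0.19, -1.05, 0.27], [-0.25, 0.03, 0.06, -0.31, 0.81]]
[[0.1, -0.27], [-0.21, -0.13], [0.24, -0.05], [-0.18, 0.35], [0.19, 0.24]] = b@[[-0.12, -0.05], [-0.13, -0.23], [0.1, -0.18], [0.33, -0.3], [0.32, 0.19]]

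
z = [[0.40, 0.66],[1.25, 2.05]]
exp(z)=[[2.74, 2.85], [5.41, 9.87]]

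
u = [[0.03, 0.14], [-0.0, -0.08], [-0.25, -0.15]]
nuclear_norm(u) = 0.43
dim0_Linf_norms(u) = [0.25, 0.15]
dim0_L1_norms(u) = [0.28, 0.37]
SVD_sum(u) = [[0.09, 0.07], [-0.04, -0.03], [-0.22, -0.18]] + [[-0.06, 0.07], [0.04, -0.05], [-0.03, 0.03]]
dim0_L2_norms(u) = [0.25, 0.22]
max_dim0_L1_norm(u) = 0.37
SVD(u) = [[-0.36, 0.76], [0.16, -0.53], [0.92, 0.39]] @ diag([0.3135446862909806, 0.11657499602698061]) @ [[-0.77, -0.64], [-0.64, 0.77]]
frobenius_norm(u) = 0.33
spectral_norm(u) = 0.31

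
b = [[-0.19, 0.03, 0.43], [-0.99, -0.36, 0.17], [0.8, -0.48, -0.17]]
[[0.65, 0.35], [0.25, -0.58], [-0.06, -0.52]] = b @[[0.11, 0.28], [-0.26, 1.24], [1.58, 0.86]]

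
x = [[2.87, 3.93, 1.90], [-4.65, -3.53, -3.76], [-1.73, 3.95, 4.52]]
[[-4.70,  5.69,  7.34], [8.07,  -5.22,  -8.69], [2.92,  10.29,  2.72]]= x@[[-1.73, -0.61, 1.01], [0.13, 1.57, 1.13], [-0.13, 0.67, 0.00]]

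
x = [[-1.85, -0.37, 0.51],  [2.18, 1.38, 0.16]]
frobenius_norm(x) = 3.24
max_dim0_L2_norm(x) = 2.86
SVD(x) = [[-0.59, 0.81], [0.81, 0.59]] @ diag([3.1522910748756128, 0.7516388622600313]) @ [[0.9, 0.42, -0.05],[-0.28, 0.68, 0.67]]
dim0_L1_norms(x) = [4.03, 1.75, 0.67]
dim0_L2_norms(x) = [2.86, 1.43, 0.53]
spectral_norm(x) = 3.15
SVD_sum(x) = [[-1.68, -0.79, 0.10],[2.30, 1.08, -0.14]] + [[-0.17, 0.42, 0.41], [-0.12, 0.30, 0.30]]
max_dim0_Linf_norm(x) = 2.18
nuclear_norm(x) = 3.90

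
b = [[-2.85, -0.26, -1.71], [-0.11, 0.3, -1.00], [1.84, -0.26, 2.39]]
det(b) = 0.003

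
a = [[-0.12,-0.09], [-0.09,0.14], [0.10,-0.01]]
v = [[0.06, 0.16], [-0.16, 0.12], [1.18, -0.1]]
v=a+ [[0.18, 0.25],[-0.07, -0.02],[1.08, -0.09]]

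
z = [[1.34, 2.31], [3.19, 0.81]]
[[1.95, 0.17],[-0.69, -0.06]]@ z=[[3.16, 4.64], [-1.12, -1.64]]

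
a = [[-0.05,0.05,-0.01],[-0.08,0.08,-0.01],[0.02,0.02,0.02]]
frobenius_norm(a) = 0.14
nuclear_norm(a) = 0.17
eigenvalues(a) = [(0.01+0.02j), (0.01-0.02j), (0.03+0j)]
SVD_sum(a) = [[-0.05,0.05,-0.01], [-0.08,0.08,-0.01], [0.0,-0.0,0.00]] + [[-0.00,-0.00,-0.0], [0.00,0.0,0.00], [0.02,0.02,0.02]] + [[0.00, 0.0, -0.00], [-0.0, -0.0, 0.00], [0.00, 0.0, -0.00]]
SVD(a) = [[-0.53,0.04,0.85], [-0.85,-0.04,-0.53], [0.02,-1.00,0.05]] @ diag([0.13414366242344297, 0.034623727036799175, 0.0025836713619574424]) @ [[0.71, -0.70, 0.11], [-0.53, -0.62, -0.58], [0.47, 0.35, -0.81]]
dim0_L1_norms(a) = [0.15, 0.15, 0.04]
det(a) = 0.00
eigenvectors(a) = [[0.20-0.35j, (0.2+0.35j), (-0.11+0j)], [(0.2-0.35j), (0.2+0.35j), -0.36+0.00j], [-0.82+0.00j, -0.82-0.00j, (-0.93+0j)]]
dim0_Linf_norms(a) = [0.08, 0.08, 0.02]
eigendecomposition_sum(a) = [[(-0.02+0.03j), 0.02-0.02j, (-0+0j)], [-0.02+0.03j, 0.02-0.02j, -0.00+0.00j], [(0.07+0j), -0.05-0.02j, (0.01+0.01j)]] + [[-0.02-0.03j, 0.02+0.02j, -0.00-0.00j], [(-0.02-0.03j), 0.02+0.02j, (-0-0j)], [0.07-0.00j, -0.05+0.02j, 0.01-0.01j]] + [[(-0.01+0j), 0.01-0.00j, 0.00+0.00j], [(-0.04+0j), (0.04-0j), 0.00+0.00j], [(-0.11+0j), 0.11-0.00j, 0j]]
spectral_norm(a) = 0.13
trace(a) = 0.05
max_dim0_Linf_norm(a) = 0.08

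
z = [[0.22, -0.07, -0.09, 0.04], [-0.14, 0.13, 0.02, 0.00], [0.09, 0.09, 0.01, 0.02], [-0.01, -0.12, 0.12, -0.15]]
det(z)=-0.000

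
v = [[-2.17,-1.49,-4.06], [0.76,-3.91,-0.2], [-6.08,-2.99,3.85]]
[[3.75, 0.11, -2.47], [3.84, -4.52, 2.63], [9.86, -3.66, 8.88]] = v @ [[-1.01, -0.18, -0.37], [-1.18, 1.14, -0.8], [0.05, -0.35, 1.10]]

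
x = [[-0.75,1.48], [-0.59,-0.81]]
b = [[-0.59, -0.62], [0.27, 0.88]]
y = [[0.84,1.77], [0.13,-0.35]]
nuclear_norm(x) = 2.59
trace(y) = 0.49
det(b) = -0.35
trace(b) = 0.29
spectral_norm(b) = 1.22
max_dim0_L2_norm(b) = 1.08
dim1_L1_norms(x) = [2.23, 1.4]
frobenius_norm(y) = 1.99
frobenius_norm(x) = 1.94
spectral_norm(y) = 1.98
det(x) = 1.48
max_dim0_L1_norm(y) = 2.12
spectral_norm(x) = 1.74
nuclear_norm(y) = 2.24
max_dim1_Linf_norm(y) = 1.77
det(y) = -0.52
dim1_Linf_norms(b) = [0.62, 0.88]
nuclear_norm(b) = 1.51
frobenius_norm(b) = 1.26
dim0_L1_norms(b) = [0.86, 1.5]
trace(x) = -1.56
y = x @ b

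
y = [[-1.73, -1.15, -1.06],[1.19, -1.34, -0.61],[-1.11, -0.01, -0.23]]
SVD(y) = [[-0.90, -0.24, -0.36],[0.13, -0.95, 0.30],[-0.41, 0.22, 0.88]] @ diag([2.532611460393673, 1.9732588383274978, 0.005361683041664622]) @ [[0.86, 0.34, 0.38], [-0.49, 0.78, 0.39], [0.16, 0.52, -0.84]]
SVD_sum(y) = [[-1.96, -0.78, -0.88], [0.28, 0.11, 0.13], [-0.89, -0.36, -0.4]] + [[0.23,  -0.37,  -0.18], [0.91,  -1.45,  -0.73], [-0.22,  0.35,  0.17]] + [[-0.00, -0.00, 0.00], [0.00, 0.0, -0.00], [0.00, 0.00, -0.0]]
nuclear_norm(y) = 4.51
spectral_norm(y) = 2.53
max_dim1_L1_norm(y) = 3.94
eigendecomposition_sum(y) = [[(-0-0j), 0.00-0.00j, 0.00-0.00j], [-0.00-0.00j, -0j, (0.01-0j)], [0j, -0.00+0.00j, (-0.01+0j)]] + [[-0.86+0.03j, (-0.58-1.2j), (-0.53-0.75j)], [0.60+0.74j, -0.67+1.29j, -0.31+0.96j], [-0.56-0.24j, (-0-0.93j), -0.11-0.63j]] + [[-0.86-0.03j, (-0.58+1.2j), (-0.53+0.75j)],[0.60-0.74j, (-0.67-1.29j), (-0.31-0.96j)],[(-0.56+0.24j), (-0+0.93j), (-0.11+0.63j)]]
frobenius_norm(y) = 3.21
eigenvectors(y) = [[(-0.16+0j), -0.37+0.49j, (-0.37-0.49j)], [(-0.53+0j), 0.67+0.00j, 0.67-0.00j], [0.83+0.00j, -0.38+0.20j, -0.38-0.20j]]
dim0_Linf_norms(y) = [1.73, 1.34, 1.06]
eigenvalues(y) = [(-0.01+0j), (-1.65+0.69j), (-1.65-0.69j)]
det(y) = -0.03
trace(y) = -3.30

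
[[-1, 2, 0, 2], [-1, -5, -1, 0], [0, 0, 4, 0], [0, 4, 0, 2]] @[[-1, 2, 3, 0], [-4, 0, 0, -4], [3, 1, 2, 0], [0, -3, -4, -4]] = [[-7, -8, -11, -16], [18, -3, -5, 20], [12, 4, 8, 0], [-16, -6, -8, -24]]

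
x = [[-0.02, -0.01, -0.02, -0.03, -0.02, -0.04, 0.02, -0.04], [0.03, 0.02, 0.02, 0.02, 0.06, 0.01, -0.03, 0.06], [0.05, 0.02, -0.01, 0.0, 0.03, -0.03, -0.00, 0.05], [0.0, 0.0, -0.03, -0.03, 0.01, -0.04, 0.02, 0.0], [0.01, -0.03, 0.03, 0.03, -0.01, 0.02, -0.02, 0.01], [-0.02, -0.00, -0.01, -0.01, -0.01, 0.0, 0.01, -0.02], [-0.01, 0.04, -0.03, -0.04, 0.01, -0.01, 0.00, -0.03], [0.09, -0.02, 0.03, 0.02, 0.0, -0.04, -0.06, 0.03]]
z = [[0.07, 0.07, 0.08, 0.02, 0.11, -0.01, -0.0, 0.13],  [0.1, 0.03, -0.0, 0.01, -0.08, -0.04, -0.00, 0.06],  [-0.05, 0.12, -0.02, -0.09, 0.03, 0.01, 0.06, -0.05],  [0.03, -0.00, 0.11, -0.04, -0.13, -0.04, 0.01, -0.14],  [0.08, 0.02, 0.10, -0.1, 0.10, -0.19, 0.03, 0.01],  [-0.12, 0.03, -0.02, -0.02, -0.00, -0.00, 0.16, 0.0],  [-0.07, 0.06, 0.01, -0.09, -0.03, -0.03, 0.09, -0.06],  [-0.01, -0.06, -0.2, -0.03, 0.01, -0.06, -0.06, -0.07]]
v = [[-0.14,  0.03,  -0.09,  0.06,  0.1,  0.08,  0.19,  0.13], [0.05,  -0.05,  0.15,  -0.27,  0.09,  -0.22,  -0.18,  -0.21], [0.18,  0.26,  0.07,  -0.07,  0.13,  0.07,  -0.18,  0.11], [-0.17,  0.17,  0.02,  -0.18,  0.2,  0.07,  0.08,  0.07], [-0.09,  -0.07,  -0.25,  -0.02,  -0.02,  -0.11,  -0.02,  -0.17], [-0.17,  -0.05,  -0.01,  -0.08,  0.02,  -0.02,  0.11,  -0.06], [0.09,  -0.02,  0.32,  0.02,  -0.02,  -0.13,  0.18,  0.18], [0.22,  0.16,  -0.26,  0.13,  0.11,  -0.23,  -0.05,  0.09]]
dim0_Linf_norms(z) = [0.12, 0.12, 0.2, 0.1, 0.13, 0.19, 0.16, 0.14]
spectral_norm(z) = 0.33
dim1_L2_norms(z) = [0.21, 0.15, 0.18, 0.23, 0.27, 0.2, 0.17, 0.24]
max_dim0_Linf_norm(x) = 0.09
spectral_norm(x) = 0.17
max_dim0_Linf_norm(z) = 0.2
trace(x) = -0.02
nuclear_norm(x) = 0.46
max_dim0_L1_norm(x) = 0.24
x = v @ z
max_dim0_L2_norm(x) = 0.11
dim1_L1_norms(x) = [0.2, 0.25, 0.19, 0.13, 0.16, 0.08, 0.17, 0.29]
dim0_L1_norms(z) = [0.53, 0.39, 0.54, 0.4, 0.49, 0.38, 0.41, 0.52]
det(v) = 0.00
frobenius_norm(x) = 0.23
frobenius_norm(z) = 0.60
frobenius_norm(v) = 1.12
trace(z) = 0.16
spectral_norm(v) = 0.57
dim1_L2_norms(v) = [0.32, 0.48, 0.42, 0.38, 0.34, 0.23, 0.44, 0.48]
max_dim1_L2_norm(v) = 0.48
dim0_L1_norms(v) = [1.11, 0.81, 1.17, 0.83, 0.69, 0.93, 0.99, 1.02]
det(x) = 0.00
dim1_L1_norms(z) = [0.49, 0.32, 0.43, 0.5, 0.63, 0.35, 0.44, 0.5]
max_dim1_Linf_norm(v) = 0.32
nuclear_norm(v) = 2.54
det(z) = 0.00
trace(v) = -0.07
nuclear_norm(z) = 1.41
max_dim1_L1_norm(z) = 0.63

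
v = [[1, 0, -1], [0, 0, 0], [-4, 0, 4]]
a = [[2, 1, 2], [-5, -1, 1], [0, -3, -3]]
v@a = [[2, 4, 5], [0, 0, 0], [-8, -16, -20]]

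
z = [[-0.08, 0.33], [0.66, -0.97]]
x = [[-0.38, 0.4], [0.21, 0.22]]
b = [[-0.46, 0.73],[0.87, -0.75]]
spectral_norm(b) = 1.42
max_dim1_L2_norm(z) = 1.17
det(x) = -0.17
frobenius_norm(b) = 1.44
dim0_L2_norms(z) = [0.66, 1.02]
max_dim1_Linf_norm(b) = 0.87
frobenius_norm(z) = 1.22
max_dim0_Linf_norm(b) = 0.87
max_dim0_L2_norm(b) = 1.05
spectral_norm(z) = 1.22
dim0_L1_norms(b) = [1.33, 1.48]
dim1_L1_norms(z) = [0.41, 1.63]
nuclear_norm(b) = 1.63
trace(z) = -1.05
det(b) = -0.29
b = z + x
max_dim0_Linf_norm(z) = 0.97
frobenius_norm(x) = 0.63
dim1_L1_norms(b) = [1.19, 1.62]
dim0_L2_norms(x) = [0.43, 0.46]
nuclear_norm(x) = 0.86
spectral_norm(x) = 0.55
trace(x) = -0.16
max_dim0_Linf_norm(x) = 0.4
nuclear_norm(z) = 1.33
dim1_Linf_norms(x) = [0.4, 0.22]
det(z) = -0.14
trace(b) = -1.21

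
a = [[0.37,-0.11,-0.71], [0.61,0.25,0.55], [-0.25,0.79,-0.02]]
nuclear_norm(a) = 2.47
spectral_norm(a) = 0.98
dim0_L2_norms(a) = [0.76, 0.84, 0.9]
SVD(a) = [[-0.64, 0.08, -0.77], [0.62, 0.64, -0.45], [0.46, -0.76, -0.46]] @ diag([0.9798585282560613, 0.8213019663008697, 0.6652370590655567]) @ [[0.03,0.6,0.8], [0.74,-0.55,0.39], [-0.67,-0.58,0.46]]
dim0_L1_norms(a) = [1.23, 1.15, 1.28]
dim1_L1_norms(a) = [1.19, 1.41, 1.06]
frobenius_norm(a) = 1.44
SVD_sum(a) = [[-0.02, -0.37, -0.50], [0.02, 0.36, 0.48], [0.01, 0.27, 0.36]] + [[0.05, -0.03, 0.02], [0.39, -0.29, 0.20], [-0.46, 0.34, -0.24]] + [[0.34, 0.30, -0.24], [0.20, 0.17, -0.14], [0.2, 0.18, -0.14]]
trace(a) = 0.60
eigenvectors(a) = [[0.38+0.00j, -0.71+0.00j, (-0.71-0j)], [(-0.59+0j), (-0.09+0.49j), (-0.09-0.49j)], [(0.71+0j), (0.35+0.34j), 0.35-0.34j]]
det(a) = -0.54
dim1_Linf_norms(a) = [0.71, 0.61, 0.79]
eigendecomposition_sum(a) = [[-0.13-0.00j, 0.16+0.00j, -0.23+0.00j], [0.20+0.00j, -0.25-0.00j, (0.36-0j)], [-0.25-0.00j, 0.30+0.00j, (-0.43+0j)]] + [[0.25+0.25j, -0.13+0.38j, (-0.24+0.18j)], [0.20-0.14j, (0.25+0.14j), (0.1+0.19j)], [-0.00-0.24j, (0.25-0.12j), 0.21+0.03j]] + [[0.25-0.25j, (-0.13-0.38j), (-0.24-0.18j)],[0.20+0.14j, 0.25-0.14j, (0.1-0.19j)],[-0.00+0.24j, (0.25+0.12j), (0.21-0.03j)]]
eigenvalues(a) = [(-0.8+0j), (0.7+0.41j), (0.7-0.41j)]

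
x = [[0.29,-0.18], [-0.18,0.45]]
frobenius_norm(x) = 0.59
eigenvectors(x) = [[-0.84, 0.54], [-0.54, -0.84]]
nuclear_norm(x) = 0.74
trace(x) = 0.74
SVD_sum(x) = [[0.17, -0.26], [-0.26, 0.40]] + [[0.12,0.08], [0.08,0.05]]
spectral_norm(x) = 0.57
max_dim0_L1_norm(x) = 0.63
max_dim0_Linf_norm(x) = 0.45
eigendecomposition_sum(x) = [[0.12, 0.08], [0.08, 0.05]] + [[0.17, -0.26], [-0.26, 0.4]]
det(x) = 0.10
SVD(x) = [[-0.54, 0.84], [0.84, 0.54]] @ diag([0.566977156035922, 0.1730228439640779]) @ [[-0.54, 0.84], [0.84, 0.54]]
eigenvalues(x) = [0.17, 0.57]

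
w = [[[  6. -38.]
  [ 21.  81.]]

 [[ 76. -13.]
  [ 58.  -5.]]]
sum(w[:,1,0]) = 79.0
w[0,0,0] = 6.0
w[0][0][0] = 6.0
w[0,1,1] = 81.0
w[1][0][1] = -13.0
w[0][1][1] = 81.0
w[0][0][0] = 6.0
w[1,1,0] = 58.0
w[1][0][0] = 76.0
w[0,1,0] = 21.0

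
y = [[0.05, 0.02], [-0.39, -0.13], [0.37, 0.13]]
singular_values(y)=[0.57, 0.01]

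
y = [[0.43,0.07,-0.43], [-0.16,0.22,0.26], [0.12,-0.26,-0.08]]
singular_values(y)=[0.7, 0.33, 0.07]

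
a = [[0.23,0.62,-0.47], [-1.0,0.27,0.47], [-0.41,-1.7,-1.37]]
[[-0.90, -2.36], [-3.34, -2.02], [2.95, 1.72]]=a@[[2.71, 2.1], [-2.42, -3.10], [0.04, 1.96]]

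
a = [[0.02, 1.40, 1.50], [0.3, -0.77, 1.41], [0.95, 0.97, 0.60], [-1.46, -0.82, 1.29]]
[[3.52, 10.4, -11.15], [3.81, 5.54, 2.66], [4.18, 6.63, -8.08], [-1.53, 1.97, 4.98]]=a@ [[2.88, 1.64, -1.04], [0.15, 2.25, -6.44], [2.17, 4.81, -1.41]]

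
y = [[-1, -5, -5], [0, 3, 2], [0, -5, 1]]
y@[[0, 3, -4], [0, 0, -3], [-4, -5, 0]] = [[20, 22, 19], [-8, -10, -9], [-4, -5, 15]]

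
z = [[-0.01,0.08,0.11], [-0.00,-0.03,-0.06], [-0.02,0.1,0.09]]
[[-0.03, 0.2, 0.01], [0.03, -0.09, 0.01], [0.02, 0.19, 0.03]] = z @ [[-0.88, -2.73, -0.69], [0.94, -0.0, 0.46], [-1.02, 1.55, -0.35]]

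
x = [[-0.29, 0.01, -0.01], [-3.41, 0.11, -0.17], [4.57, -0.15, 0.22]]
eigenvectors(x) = [[0.03, 0.08, 0.04], [0.61, 0.58, 0.99], [-0.79, -0.81, -0.13]]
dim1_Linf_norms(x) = [0.29, 3.41, 4.57]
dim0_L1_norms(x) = [8.27, 0.27, 0.4]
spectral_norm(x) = 5.72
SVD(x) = [[-0.05, 0.64, 0.76], [-0.60, -0.63, 0.49], [0.80, -0.43, 0.42]] @ diag([5.719192109445569, 0.006423129754192319, 0.0005988820558449667]) @ [[1.00, -0.03, 0.05], [-0.04, 0.24, 0.97], [-0.04, -0.97, 0.24]]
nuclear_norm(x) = 5.73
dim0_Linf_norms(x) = [4.57, 0.15, 0.22]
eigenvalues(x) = [0.15, -0.11, -0.0]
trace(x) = 0.04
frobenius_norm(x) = 5.72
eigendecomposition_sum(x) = [[-0.11, 0.00, -0.01], [-2.05, 0.06, -0.15], [2.65, -0.08, 0.2]] + [[-0.18, 0.01, -0.00], [-1.35, 0.05, -0.01], [1.92, -0.07, 0.02]] + [[-0.00,-0.0,-0.00], [-0.00,-0.0,-0.0], [0.00,0.0,0.0]]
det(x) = 0.00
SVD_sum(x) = [[-0.29, 0.01, -0.01], [-3.41, 0.11, -0.17], [4.57, -0.15, 0.22]] + [[-0.0, 0.0, 0.00], [0.00, -0.00, -0.00], [0.0, -0.0, -0.0]] + [[-0.0,-0.0,0.00], [-0.0,-0.00,0.0], [-0.00,-0.00,0.0]]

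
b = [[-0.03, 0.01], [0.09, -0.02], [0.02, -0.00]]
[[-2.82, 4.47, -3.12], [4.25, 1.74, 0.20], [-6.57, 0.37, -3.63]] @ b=[[0.42, -0.12],[0.03, 0.01],[0.16, -0.07]]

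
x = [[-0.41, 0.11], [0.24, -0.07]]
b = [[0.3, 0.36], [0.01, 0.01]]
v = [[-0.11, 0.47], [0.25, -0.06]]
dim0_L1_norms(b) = [0.31, 0.37]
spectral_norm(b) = 0.47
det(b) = -0.00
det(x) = 0.00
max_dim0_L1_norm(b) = 0.37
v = b + x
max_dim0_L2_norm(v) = 0.47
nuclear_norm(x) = 0.50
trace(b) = 0.31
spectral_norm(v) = 0.50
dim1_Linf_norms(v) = [0.47, 0.25]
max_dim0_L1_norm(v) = 0.53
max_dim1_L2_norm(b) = 0.47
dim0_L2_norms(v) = [0.27, 0.47]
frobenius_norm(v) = 0.55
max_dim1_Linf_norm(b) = 0.36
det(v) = -0.11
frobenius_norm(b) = 0.47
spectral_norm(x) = 0.49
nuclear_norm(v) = 0.72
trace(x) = -0.48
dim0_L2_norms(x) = [0.48, 0.13]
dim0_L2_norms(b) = [0.3, 0.36]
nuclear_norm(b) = 0.47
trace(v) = -0.17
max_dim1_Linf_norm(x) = 0.41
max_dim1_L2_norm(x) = 0.42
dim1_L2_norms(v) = [0.48, 0.26]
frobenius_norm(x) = 0.49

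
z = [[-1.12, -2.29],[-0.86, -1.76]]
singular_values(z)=[3.21, 0.0]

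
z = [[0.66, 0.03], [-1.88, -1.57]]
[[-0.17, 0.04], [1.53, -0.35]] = z @ [[-0.22,0.05],[-0.71,0.16]]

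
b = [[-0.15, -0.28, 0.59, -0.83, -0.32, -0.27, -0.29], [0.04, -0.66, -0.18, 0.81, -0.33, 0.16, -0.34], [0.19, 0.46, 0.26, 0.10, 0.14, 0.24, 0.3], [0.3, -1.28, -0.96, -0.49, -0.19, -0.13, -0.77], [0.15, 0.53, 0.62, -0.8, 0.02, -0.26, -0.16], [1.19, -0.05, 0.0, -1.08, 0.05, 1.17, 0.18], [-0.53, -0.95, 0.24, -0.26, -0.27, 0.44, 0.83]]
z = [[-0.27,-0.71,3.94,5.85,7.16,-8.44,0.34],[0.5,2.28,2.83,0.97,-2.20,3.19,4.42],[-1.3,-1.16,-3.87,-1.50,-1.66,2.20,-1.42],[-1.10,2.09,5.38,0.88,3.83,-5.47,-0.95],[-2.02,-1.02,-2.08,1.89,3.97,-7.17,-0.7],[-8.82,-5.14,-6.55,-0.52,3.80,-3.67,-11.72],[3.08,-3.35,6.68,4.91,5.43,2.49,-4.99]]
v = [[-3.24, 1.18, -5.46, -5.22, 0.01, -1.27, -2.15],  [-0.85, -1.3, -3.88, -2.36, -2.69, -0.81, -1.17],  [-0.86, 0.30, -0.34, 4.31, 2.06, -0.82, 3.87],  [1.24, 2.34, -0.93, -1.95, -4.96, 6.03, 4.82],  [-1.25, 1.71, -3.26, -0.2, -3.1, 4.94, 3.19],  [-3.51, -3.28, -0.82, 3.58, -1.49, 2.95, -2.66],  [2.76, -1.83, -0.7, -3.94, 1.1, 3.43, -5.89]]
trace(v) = -12.87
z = b @ v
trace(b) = 0.98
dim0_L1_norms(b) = [2.55, 4.21, 2.85, 4.37, 1.32, 2.67, 2.87]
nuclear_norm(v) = 46.12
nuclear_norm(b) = 8.13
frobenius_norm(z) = 29.60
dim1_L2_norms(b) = [1.18, 1.17, 0.7, 1.88, 1.19, 2.0, 1.5]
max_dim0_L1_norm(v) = 23.75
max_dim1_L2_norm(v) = 9.79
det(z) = 178.14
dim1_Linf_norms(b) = [0.83, 0.81, 0.46, 1.28, 0.8, 1.19, 0.95]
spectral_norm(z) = 20.49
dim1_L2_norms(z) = [13.15, 7.0, 5.47, 8.99, 8.98, 17.68, 12.25]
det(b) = 0.00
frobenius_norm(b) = 3.80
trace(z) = -5.67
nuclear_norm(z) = 57.13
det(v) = 34287.14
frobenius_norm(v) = 20.77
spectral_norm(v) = 12.24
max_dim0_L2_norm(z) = 13.68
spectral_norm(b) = 2.18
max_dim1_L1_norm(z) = 40.22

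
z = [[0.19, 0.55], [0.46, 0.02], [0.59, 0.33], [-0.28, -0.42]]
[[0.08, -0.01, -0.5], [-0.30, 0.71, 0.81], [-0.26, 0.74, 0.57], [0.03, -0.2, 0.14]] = z@[[-0.66, 1.56, 1.83], [0.38, -0.56, -1.55]]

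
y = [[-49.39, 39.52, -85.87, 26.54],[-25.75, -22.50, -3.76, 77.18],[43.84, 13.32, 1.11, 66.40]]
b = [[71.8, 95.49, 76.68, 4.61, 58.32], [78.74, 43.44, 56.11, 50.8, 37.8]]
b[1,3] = 50.8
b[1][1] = 43.44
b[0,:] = [71.8, 95.49, 76.68, 4.61, 58.32]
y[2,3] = 66.4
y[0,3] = 26.54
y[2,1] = 13.32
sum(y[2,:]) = 124.67000000000002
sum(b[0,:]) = 306.90000000000003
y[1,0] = -25.75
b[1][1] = 43.44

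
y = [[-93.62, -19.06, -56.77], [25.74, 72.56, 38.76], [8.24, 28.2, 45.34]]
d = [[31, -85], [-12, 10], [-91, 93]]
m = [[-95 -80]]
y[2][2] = 45.34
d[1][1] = 10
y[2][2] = 45.34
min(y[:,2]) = -56.77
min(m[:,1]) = -80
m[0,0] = -95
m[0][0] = -95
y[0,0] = -93.62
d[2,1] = 93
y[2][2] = 45.34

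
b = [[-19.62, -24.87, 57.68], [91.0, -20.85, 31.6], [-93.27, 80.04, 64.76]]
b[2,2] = 64.76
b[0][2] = 57.68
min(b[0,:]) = -24.87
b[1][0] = 91.0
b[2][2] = 64.76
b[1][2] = 31.6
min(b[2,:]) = -93.27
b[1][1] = -20.85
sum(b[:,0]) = -21.89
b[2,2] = 64.76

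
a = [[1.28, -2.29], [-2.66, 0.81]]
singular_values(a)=[3.55, 1.42]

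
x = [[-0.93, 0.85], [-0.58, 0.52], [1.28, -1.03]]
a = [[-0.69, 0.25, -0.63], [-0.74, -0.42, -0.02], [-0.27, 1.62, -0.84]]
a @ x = [[-0.31, 0.19], [0.91, -0.83], [-1.76, 1.48]]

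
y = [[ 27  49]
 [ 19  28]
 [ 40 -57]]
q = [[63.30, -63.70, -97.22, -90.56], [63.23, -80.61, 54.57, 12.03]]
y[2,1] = -57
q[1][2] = 54.57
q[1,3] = 12.03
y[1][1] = 28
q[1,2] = 54.57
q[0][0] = 63.3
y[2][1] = -57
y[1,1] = 28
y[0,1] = 49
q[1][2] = 54.57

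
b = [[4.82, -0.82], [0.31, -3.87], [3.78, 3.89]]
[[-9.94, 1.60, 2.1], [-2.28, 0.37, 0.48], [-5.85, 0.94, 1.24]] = b @ [[-1.99, 0.32, 0.42],  [0.43, -0.07, -0.09]]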